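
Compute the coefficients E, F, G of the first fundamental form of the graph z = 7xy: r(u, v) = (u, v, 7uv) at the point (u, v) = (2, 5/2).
E = 1229/4;  F = 245;  G = 197

Partials: r_u = (1, 0, 7*v), r_v = (0, 1, 7*u). As functions of (u, v):
  E = r_u · r_u = 49*v^2 + 1,
  F = r_u · r_v = 49*u*v,
  G = r_v · r_v = 49*u^2 + 1.
Evaluating at (u, v) = (2, 5/2): E = 1229/4, F = 245, G = 197.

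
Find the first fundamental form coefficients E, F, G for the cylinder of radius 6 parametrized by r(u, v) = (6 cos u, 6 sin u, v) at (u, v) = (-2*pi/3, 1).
E = 36;  F = 0;  G = 1

Partials: r_u = (-6*sin(u), 6*cos(u), 0), r_v = (0, 0, 1). As functions of (u, v):
  E = r_u · r_u = 36,
  F = r_u · r_v = 0,
  G = r_v · r_v = 1.
Evaluating at (u, v) = (-2*pi/3, 1): E = 36, F = 0, G = 1.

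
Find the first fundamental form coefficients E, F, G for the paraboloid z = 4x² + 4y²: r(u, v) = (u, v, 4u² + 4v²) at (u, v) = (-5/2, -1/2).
E = 401;  F = 80;  G = 17

Partials: r_u = (1, 0, 8*u), r_v = (0, 1, 8*v). As functions of (u, v):
  E = r_u · r_u = 64*u^2 + 1,
  F = r_u · r_v = 64*u*v,
  G = r_v · r_v = 64*v^2 + 1.
Evaluating at (u, v) = (-5/2, -1/2): E = 401, F = 80, G = 17.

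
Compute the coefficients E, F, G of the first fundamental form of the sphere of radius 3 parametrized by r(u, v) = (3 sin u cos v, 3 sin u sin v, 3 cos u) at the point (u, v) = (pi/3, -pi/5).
E = 9;  F = 0;  G = 27/4

Partials: r_u = (3*cos(u)*cos(v), 3*sin(v)*cos(u), -3*sin(u)), r_v = (-3*sin(u)*sin(v), 3*sin(u)*cos(v), 0). As functions of (u, v):
  E = r_u · r_u = 9,
  F = r_u · r_v = 0,
  G = r_v · r_v = 9*sin(u)^2.
Evaluating at (u, v) = (pi/3, -pi/5): E = 9, F = 0, G = 27/4.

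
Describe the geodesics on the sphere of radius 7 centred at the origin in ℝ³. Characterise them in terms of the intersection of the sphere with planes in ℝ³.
Geodesics on the sphere of radius 7 are great circles — circles of radius 7 obtained as the intersection of the sphere with planes through the origin (the centre of the sphere).

A curve α(t) of nonzero constant speed on the sphere of radius 7 is a geodesic iff its acceleration α̈ is everywhere normal to the surface, i.e. parallel to the radial vector α(t). Then d/dt(α × α̇) = α̇ × α̇ + α × α̈ = 0, so α × α̇ is a constant vector n ≠ 0 and α(t) · n = 0 for all t: α lies in the plane through the origin with normal n. The intersection of that plane with the sphere is a circle of radius 7 (a great circle). Conversely, a great circle traversed at constant speed has centripetal acceleration pointing at the origin, hence normal to the sphere, so every great circle is a geodesic.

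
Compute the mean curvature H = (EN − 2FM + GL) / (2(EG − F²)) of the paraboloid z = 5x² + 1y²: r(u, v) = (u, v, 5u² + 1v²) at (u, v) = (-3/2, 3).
H = 411*sqrt(262)/68644

With E = 100*u^2 + 1, F = 20*u*v, G = 4*v^2 + 1, L = 10/sqrt(100*u^2 + 4*v^2 + 1), M = 0, N = 2/sqrt(100*u^2 + 4*v^2 + 1), assemble
  H = (EN − 2FM + GL) / (2(EG − F²)) = 2*(50*u^2 + 10*v^2 + 3)/(100*u^2 + 4*v^2 + 1)^(3/2).
At (u, v) = (-3/2, 3): H = 411*sqrt(262)/68644.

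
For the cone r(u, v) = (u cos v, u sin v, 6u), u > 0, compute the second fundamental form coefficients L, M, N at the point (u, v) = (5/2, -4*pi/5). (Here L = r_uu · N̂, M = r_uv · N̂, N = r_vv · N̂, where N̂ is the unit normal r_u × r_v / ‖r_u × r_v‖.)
L = 0;  M = 0;  N = 15*sqrt(37)/37

Compute the unit normal N̂(u, v) = (-6*sqrt(37)*u*cos(v)/(37*Abs(u)), -6*sqrt(37)*u*sin(v)/(37*Abs(u)), sqrt(37)*u/(37*Abs(u))), and the second partials r_uu, r_uv, r_vv. Take dot products:
  L(u, v) = r_uu · N̂ = 0,
  M(u, v) = r_uv · N̂ = 0,
  N(u, v) = r_vv · N̂ = 6*sqrt(37)*u^2/(37*Abs(u)).
Evaluating at (u, v) = (5/2, -4*pi/5):
  L = 0, M = 0, N = 15*sqrt(37)/37.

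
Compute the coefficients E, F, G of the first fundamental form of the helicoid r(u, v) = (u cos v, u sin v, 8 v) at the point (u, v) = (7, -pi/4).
E = 1;  F = 0;  G = 113

Partials: r_u = (cos(v), sin(v), 0), r_v = (-u*sin(v), u*cos(v), 8). As functions of (u, v):
  E = r_u · r_u = 1,
  F = r_u · r_v = 0,
  G = r_v · r_v = u^2 + 64.
Evaluating at (u, v) = (7, -pi/4): E = 1, F = 0, G = 113.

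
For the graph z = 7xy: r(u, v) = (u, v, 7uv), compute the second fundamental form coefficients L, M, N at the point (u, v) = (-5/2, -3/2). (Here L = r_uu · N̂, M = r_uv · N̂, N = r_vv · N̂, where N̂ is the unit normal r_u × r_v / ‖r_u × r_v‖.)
L = 0;  M = 7*sqrt(1670)/835;  N = 0

Compute the unit normal N̂(u, v) = (-7*v/sqrt(49*u^2 + 49*v^2 + 1), -7*u/sqrt(49*u^2 + 49*v^2 + 1), 1/sqrt(49*u^2 + 49*v^2 + 1)), and the second partials r_uu, r_uv, r_vv. Take dot products:
  L(u, v) = r_uu · N̂ = 0,
  M(u, v) = r_uv · N̂ = 7/sqrt(49*u^2 + 49*v^2 + 1),
  N(u, v) = r_vv · N̂ = 0.
Evaluating at (u, v) = (-5/2, -3/2):
  L = 0, M = 7*sqrt(1670)/835, N = 0.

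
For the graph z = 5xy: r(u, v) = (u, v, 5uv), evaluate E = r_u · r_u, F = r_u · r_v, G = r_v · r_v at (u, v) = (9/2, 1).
E = 26;  F = 225/2;  G = 2029/4

Partials: r_u = (1, 0, 5*v), r_v = (0, 1, 5*u). As functions of (u, v):
  E = r_u · r_u = 25*v^2 + 1,
  F = r_u · r_v = 25*u*v,
  G = r_v · r_v = 25*u^2 + 1.
Evaluating at (u, v) = (9/2, 1): E = 26, F = 225/2, G = 2029/4.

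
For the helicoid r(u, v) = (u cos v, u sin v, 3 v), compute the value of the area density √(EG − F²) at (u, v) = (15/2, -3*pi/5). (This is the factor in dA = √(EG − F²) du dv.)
√(EG − F²)|_{(15/2, -3*pi/5)} = 3*sqrt(29)/2

E = 1, F = 0, G = u^2 + 9, so EG − F² = u^2 + 9. Taking the positive square root: √(EG − F²) = sqrt(u^2 + 9). At (u, v) = (15/2, -3*pi/5): 3*sqrt(29)/2.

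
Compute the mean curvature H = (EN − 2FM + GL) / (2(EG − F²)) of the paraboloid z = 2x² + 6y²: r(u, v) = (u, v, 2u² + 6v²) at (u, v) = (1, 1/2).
H = 176*sqrt(53)/2809

With E = 16*u^2 + 1, F = 48*u*v, G = 144*v^2 + 1, L = 4/sqrt(16*u^2 + 144*v^2 + 1), M = 0, N = 12/sqrt(16*u^2 + 144*v^2 + 1), assemble
  H = (EN − 2FM + GL) / (2(EG − F²)) = 8*(12*u^2 + 36*v^2 + 1)/(16*u^2 + 144*v^2 + 1)^(3/2).
At (u, v) = (1, 1/2): H = 176*sqrt(53)/2809.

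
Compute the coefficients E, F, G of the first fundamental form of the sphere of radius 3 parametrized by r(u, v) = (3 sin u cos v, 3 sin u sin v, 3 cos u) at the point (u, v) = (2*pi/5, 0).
E = 9;  F = 0;  G = 9*sqrt(5)/8 + 45/8

Partials: r_u = (3*cos(u)*cos(v), 3*sin(v)*cos(u), -3*sin(u)), r_v = (-3*sin(u)*sin(v), 3*sin(u)*cos(v), 0). As functions of (u, v):
  E = r_u · r_u = 9,
  F = r_u · r_v = 0,
  G = r_v · r_v = 9*sin(u)^2.
Evaluating at (u, v) = (2*pi/5, 0): E = 9, F = 0, G = 9*sqrt(5)/8 + 45/8.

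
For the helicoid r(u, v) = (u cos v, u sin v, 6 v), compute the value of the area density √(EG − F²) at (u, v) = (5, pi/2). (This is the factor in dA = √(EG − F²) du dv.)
√(EG − F²)|_{(5, pi/2)} = sqrt(61)

E = 1, F = 0, G = u^2 + 36, so EG − F² = u^2 + 36. Taking the positive square root: √(EG − F²) = sqrt(u^2 + 36). At (u, v) = (5, pi/2): sqrt(61).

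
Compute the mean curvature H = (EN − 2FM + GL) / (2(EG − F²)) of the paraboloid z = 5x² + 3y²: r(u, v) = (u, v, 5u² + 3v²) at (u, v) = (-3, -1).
H = 2888*sqrt(937)/877969

With E = 100*u^2 + 1, F = 60*u*v, G = 36*v^2 + 1, L = 10/sqrt(100*u^2 + 36*v^2 + 1), M = 0, N = 6/sqrt(100*u^2 + 36*v^2 + 1), assemble
  H = (EN − 2FM + GL) / (2(EG − F²)) = 4*(75*u^2 + 45*v^2 + 2)/(100*u^2 + 36*v^2 + 1)^(3/2).
At (u, v) = (-3, -1): H = 2888*sqrt(937)/877969.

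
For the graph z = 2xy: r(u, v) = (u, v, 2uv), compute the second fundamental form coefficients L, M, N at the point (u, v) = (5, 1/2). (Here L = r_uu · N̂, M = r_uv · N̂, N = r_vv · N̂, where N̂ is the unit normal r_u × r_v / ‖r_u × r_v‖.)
L = 0;  M = sqrt(102)/51;  N = 0

Compute the unit normal N̂(u, v) = (-2*v/sqrt(4*u^2 + 4*v^2 + 1), -2*u/sqrt(4*u^2 + 4*v^2 + 1), 1/sqrt(4*u^2 + 4*v^2 + 1)), and the second partials r_uu, r_uv, r_vv. Take dot products:
  L(u, v) = r_uu · N̂ = 0,
  M(u, v) = r_uv · N̂ = 2/sqrt(4*u^2 + 4*v^2 + 1),
  N(u, v) = r_vv · N̂ = 0.
Evaluating at (u, v) = (5, 1/2):
  L = 0, M = sqrt(102)/51, N = 0.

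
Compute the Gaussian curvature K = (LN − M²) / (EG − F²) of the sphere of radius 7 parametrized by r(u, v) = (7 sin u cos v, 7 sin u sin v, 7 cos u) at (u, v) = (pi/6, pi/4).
K = 1/49

Coefficients of the first fundamental form: E = 49, F = 0, G = 49*sin(u)^2.
Coefficients of the second fundamental form: L = -7*sin(u)/Abs(sin(u)), M = 0, N = -7*sin(u)^3/Abs(sin(u)).
Assemble K = (LN − M²)/(EG − F²) = 1/49. At (u, v) = (pi/6, pi/4): K = 1/49.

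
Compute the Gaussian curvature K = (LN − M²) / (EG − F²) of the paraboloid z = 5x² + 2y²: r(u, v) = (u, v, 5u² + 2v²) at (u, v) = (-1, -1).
K = 40/13689

Coefficients of the first fundamental form: E = 100*u^2 + 1, F = 40*u*v, G = 16*v^2 + 1.
Coefficients of the second fundamental form: L = 10/sqrt(100*u^2 + 16*v^2 + 1), M = 0, N = 4/sqrt(100*u^2 + 16*v^2 + 1).
Assemble K = (LN − M²)/(EG − F²) = 40/(10000*u^4 + 3200*u^2*v^2 + 200*u^2 + 256*v^4 + 32*v^2 + 1). At (u, v) = (-1, -1): K = 40/13689.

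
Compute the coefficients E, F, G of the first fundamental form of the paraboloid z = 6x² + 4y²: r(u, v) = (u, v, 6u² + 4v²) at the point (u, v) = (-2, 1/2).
E = 577;  F = -96;  G = 17

Partials: r_u = (1, 0, 12*u), r_v = (0, 1, 8*v). As functions of (u, v):
  E = r_u · r_u = 144*u^2 + 1,
  F = r_u · r_v = 96*u*v,
  G = r_v · r_v = 64*v^2 + 1.
Evaluating at (u, v) = (-2, 1/2): E = 577, F = -96, G = 17.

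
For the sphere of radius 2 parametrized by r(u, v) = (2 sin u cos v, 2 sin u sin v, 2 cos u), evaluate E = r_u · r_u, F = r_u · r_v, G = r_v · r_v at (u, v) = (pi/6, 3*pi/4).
E = 4;  F = 0;  G = 1

Partials: r_u = (2*cos(u)*cos(v), 2*sin(v)*cos(u), -2*sin(u)), r_v = (-2*sin(u)*sin(v), 2*sin(u)*cos(v), 0). As functions of (u, v):
  E = r_u · r_u = 4,
  F = r_u · r_v = 0,
  G = r_v · r_v = 4*sin(u)^2.
Evaluating at (u, v) = (pi/6, 3*pi/4): E = 4, F = 0, G = 1.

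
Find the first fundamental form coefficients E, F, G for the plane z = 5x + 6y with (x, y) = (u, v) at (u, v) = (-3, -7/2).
E = 26;  F = 30;  G = 37

Partials: r_u = (1, 0, 5), r_v = (0, 1, 6). As functions of (u, v):
  E = r_u · r_u = 26,
  F = r_u · r_v = 30,
  G = r_v · r_v = 37.
Evaluating at (u, v) = (-3, -7/2): E = 26, F = 30, G = 37.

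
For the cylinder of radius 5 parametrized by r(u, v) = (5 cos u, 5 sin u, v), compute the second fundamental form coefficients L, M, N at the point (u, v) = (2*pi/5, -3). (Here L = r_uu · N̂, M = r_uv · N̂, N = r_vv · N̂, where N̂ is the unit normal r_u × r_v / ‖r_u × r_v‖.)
L = -5;  M = 0;  N = 0

Compute the unit normal N̂(u, v) = (cos(u), sin(u), 0), and the second partials r_uu, r_uv, r_vv. Take dot products:
  L(u, v) = r_uu · N̂ = -5,
  M(u, v) = r_uv · N̂ = 0,
  N(u, v) = r_vv · N̂ = 0.
Evaluating at (u, v) = (2*pi/5, -3):
  L = -5, M = 0, N = 0.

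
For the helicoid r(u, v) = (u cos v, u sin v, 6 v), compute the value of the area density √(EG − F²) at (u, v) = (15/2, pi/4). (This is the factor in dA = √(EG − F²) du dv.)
√(EG − F²)|_{(15/2, pi/4)} = 3*sqrt(41)/2

E = 1, F = 0, G = u^2 + 36, so EG − F² = u^2 + 36. Taking the positive square root: √(EG − F²) = sqrt(u^2 + 36). At (u, v) = (15/2, pi/4): 3*sqrt(41)/2.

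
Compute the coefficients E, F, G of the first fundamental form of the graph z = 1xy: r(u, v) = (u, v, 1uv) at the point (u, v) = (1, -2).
E = 5;  F = -2;  G = 2

Partials: r_u = (1, 0, v), r_v = (0, 1, u). As functions of (u, v):
  E = r_u · r_u = v^2 + 1,
  F = r_u · r_v = u*v,
  G = r_v · r_v = u^2 + 1.
Evaluating at (u, v) = (1, -2): E = 5, F = -2, G = 2.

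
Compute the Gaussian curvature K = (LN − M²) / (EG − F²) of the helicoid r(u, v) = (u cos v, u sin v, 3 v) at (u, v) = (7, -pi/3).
K = -9/3364

Coefficients of the first fundamental form: E = 1, F = 0, G = u^2 + 9.
Coefficients of the second fundamental form: L = 0, M = -3/sqrt(u^2 + 9), N = 0.
Assemble K = (LN − M²)/(EG − F²) = -9/(u^2 + 9)^2. At (u, v) = (7, -pi/3): K = -9/3364.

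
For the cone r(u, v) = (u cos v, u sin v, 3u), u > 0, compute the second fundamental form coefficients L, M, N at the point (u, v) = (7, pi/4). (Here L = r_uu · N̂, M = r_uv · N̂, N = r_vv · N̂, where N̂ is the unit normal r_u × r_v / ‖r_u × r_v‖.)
L = 0;  M = 0;  N = 21*sqrt(10)/10

Compute the unit normal N̂(u, v) = (-3*sqrt(10)*u*cos(v)/(10*Abs(u)), -3*sqrt(10)*u*sin(v)/(10*Abs(u)), sqrt(10)*u/(10*Abs(u))), and the second partials r_uu, r_uv, r_vv. Take dot products:
  L(u, v) = r_uu · N̂ = 0,
  M(u, v) = r_uv · N̂ = 0,
  N(u, v) = r_vv · N̂ = 3*sqrt(10)*u^2/(10*Abs(u)).
Evaluating at (u, v) = (7, pi/4):
  L = 0, M = 0, N = 21*sqrt(10)/10.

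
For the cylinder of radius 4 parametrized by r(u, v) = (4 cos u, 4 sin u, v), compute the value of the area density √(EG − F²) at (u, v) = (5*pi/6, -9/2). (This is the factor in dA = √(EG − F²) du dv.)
√(EG − F²)|_{(5*pi/6, -9/2)} = 4

E = 16, F = 0, G = 1, so EG − F² = 16. Taking the positive square root: √(EG − F²) = 4. At (u, v) = (5*pi/6, -9/2): 4.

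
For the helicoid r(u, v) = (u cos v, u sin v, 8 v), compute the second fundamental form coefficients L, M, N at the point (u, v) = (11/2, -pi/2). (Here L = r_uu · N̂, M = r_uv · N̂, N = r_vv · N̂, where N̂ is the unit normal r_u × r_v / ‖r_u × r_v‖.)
L = 0;  M = -16*sqrt(377)/377;  N = 0

Compute the unit normal N̂(u, v) = (8*sin(v)/sqrt(u^2 + 64), -8*cos(v)/sqrt(u^2 + 64), u/sqrt(u^2 + 64)), and the second partials r_uu, r_uv, r_vv. Take dot products:
  L(u, v) = r_uu · N̂ = 0,
  M(u, v) = r_uv · N̂ = -8/sqrt(u^2 + 64),
  N(u, v) = r_vv · N̂ = 0.
Evaluating at (u, v) = (11/2, -pi/2):
  L = 0, M = -16*sqrt(377)/377, N = 0.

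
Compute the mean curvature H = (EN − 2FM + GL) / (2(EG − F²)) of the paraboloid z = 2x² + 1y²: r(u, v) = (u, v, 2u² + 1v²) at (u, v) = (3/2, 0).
H = 39*sqrt(37)/1369

With E = 16*u^2 + 1, F = 8*u*v, G = 4*v^2 + 1, L = 4/sqrt(16*u^2 + 4*v^2 + 1), M = 0, N = 2/sqrt(16*u^2 + 4*v^2 + 1), assemble
  H = (EN − 2FM + GL) / (2(EG − F²)) = (16*u^2 + 8*v^2 + 3)/(16*u^2 + 4*v^2 + 1)^(3/2).
At (u, v) = (3/2, 0): H = 39*sqrt(37)/1369.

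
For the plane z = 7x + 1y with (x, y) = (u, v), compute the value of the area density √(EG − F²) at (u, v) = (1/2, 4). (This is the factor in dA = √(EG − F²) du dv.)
√(EG − F²)|_{(1/2, 4)} = sqrt(51)

E = 50, F = 7, G = 2, so EG − F² = 51. Taking the positive square root: √(EG − F²) = sqrt(51). At (u, v) = (1/2, 4): sqrt(51).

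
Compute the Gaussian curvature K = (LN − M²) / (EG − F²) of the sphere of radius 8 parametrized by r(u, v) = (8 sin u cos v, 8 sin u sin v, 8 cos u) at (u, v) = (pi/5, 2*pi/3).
K = 1/64

Coefficients of the first fundamental form: E = 64, F = 0, G = 64*sin(u)^2.
Coefficients of the second fundamental form: L = -8*sin(u)/Abs(sin(u)), M = 0, N = -8*sin(u)^3/Abs(sin(u)).
Assemble K = (LN − M²)/(EG − F²) = 1/64. At (u, v) = (pi/5, 2*pi/3): K = 1/64.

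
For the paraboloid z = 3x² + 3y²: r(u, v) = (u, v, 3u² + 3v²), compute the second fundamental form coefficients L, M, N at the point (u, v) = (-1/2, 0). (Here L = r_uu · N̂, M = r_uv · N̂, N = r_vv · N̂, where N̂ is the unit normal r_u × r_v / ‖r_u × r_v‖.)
L = 3*sqrt(10)/5;  M = 0;  N = 3*sqrt(10)/5

Compute the unit normal N̂(u, v) = (-6*u/sqrt(36*u^2 + 36*v^2 + 1), -6*v/sqrt(36*u^2 + 36*v^2 + 1), 1/sqrt(36*u^2 + 36*v^2 + 1)), and the second partials r_uu, r_uv, r_vv. Take dot products:
  L(u, v) = r_uu · N̂ = 6/sqrt(36*u^2 + 36*v^2 + 1),
  M(u, v) = r_uv · N̂ = 0,
  N(u, v) = r_vv · N̂ = 6/sqrt(36*u^2 + 36*v^2 + 1).
Evaluating at (u, v) = (-1/2, 0):
  L = 3*sqrt(10)/5, M = 0, N = 3*sqrt(10)/5.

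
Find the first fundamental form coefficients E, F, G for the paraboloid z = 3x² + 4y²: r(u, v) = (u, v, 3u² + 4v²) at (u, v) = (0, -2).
E = 1;  F = 0;  G = 257

Partials: r_u = (1, 0, 6*u), r_v = (0, 1, 8*v). As functions of (u, v):
  E = r_u · r_u = 36*u^2 + 1,
  F = r_u · r_v = 48*u*v,
  G = r_v · r_v = 64*v^2 + 1.
Evaluating at (u, v) = (0, -2): E = 1, F = 0, G = 257.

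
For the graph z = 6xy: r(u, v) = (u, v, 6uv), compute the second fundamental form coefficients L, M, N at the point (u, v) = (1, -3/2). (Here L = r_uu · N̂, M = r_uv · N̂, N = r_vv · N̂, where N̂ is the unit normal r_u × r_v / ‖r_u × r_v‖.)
L = 0;  M = 3*sqrt(118)/59;  N = 0

Compute the unit normal N̂(u, v) = (-6*v/sqrt(36*u^2 + 36*v^2 + 1), -6*u/sqrt(36*u^2 + 36*v^2 + 1), 1/sqrt(36*u^2 + 36*v^2 + 1)), and the second partials r_uu, r_uv, r_vv. Take dot products:
  L(u, v) = r_uu · N̂ = 0,
  M(u, v) = r_uv · N̂ = 6/sqrt(36*u^2 + 36*v^2 + 1),
  N(u, v) = r_vv · N̂ = 0.
Evaluating at (u, v) = (1, -3/2):
  L = 0, M = 3*sqrt(118)/59, N = 0.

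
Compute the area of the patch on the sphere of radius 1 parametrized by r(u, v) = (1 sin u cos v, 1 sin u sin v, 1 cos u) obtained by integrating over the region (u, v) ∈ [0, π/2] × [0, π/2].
Area = pi/2

Area = ∫∫ √(EG − F²) du dv with √(EG − F²) = Abs(sin(u)). Integrating over [0, π/2] × [0, π/2] gives pi/2.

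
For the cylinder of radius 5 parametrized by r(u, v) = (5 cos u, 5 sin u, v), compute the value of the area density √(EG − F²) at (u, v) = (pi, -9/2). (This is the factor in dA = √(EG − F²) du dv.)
√(EG − F²)|_{(pi, -9/2)} = 5

E = 25, F = 0, G = 1, so EG − F² = 25. Taking the positive square root: √(EG − F²) = 5. At (u, v) = (pi, -9/2): 5.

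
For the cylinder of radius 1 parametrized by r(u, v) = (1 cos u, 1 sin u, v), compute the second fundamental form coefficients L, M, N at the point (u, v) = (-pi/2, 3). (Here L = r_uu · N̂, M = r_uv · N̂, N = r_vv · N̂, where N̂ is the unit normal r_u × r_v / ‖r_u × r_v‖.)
L = -1;  M = 0;  N = 0

Compute the unit normal N̂(u, v) = (cos(u), sin(u), 0), and the second partials r_uu, r_uv, r_vv. Take dot products:
  L(u, v) = r_uu · N̂ = -1,
  M(u, v) = r_uv · N̂ = 0,
  N(u, v) = r_vv · N̂ = 0.
Evaluating at (u, v) = (-pi/2, 3):
  L = -1, M = 0, N = 0.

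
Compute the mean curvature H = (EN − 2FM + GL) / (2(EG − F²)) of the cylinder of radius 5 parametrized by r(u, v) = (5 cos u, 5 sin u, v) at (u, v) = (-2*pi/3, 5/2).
H = -1/10

With E = 25, F = 0, G = 1, L = -5, M = 0, N = 0, assemble
  H = (EN − 2FM + GL) / (2(EG − F²)) = -1/10.
At (u, v) = (-2*pi/3, 5/2): H = -1/10.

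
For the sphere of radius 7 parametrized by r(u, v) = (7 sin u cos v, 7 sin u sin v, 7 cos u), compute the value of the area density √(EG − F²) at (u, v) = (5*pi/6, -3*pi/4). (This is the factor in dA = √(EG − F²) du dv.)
√(EG − F²)|_{(5*pi/6, -3*pi/4)} = 49/2

E = 49, F = 0, G = 49*sin(u)^2, so EG − F² = 2401*sin(u)^2. Taking the positive square root: √(EG − F²) = 49*Abs(sin(u)). At (u, v) = (5*pi/6, -3*pi/4): 49/2.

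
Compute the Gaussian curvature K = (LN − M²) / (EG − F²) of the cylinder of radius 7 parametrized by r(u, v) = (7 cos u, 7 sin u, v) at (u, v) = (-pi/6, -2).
K = 0

Coefficients of the first fundamental form: E = 49, F = 0, G = 1.
Coefficients of the second fundamental form: L = -7, M = 0, N = 0.
Assemble K = (LN − M²)/(EG − F²) = 0. At (u, v) = (-pi/6, -2): K = 0.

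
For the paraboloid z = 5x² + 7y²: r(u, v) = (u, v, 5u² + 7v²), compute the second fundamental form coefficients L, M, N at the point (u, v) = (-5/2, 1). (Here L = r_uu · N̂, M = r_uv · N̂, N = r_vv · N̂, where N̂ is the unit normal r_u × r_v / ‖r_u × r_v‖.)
L = 5*sqrt(822)/411;  M = 0;  N = 7*sqrt(822)/411

Compute the unit normal N̂(u, v) = (-10*u/sqrt(100*u^2 + 196*v^2 + 1), -14*v/sqrt(100*u^2 + 196*v^2 + 1), 1/sqrt(100*u^2 + 196*v^2 + 1)), and the second partials r_uu, r_uv, r_vv. Take dot products:
  L(u, v) = r_uu · N̂ = 10/sqrt(100*u^2 + 196*v^2 + 1),
  M(u, v) = r_uv · N̂ = 0,
  N(u, v) = r_vv · N̂ = 14/sqrt(100*u^2 + 196*v^2 + 1).
Evaluating at (u, v) = (-5/2, 1):
  L = 5*sqrt(822)/411, M = 0, N = 7*sqrt(822)/411.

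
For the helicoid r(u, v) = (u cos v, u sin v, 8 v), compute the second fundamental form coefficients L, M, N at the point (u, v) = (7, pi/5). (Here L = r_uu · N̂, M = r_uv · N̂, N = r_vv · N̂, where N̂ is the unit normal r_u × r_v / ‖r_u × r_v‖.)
L = 0;  M = -8*sqrt(113)/113;  N = 0

Compute the unit normal N̂(u, v) = (8*sin(v)/sqrt(u^2 + 64), -8*cos(v)/sqrt(u^2 + 64), u/sqrt(u^2 + 64)), and the second partials r_uu, r_uv, r_vv. Take dot products:
  L(u, v) = r_uu · N̂ = 0,
  M(u, v) = r_uv · N̂ = -8/sqrt(u^2 + 64),
  N(u, v) = r_vv · N̂ = 0.
Evaluating at (u, v) = (7, pi/5):
  L = 0, M = -8*sqrt(113)/113, N = 0.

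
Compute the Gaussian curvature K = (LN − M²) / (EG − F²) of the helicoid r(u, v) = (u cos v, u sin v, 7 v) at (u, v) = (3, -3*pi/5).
K = -49/3364

Coefficients of the first fundamental form: E = 1, F = 0, G = u^2 + 49.
Coefficients of the second fundamental form: L = 0, M = -7/sqrt(u^2 + 49), N = 0.
Assemble K = (LN − M²)/(EG − F²) = -49/(u^2 + 49)^2. At (u, v) = (3, -3*pi/5): K = -49/3364.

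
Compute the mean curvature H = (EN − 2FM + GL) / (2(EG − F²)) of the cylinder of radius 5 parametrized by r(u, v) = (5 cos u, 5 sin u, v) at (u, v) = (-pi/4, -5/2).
H = -1/10

With E = 25, F = 0, G = 1, L = -5, M = 0, N = 0, assemble
  H = (EN − 2FM + GL) / (2(EG − F²)) = -1/10.
At (u, v) = (-pi/4, -5/2): H = -1/10.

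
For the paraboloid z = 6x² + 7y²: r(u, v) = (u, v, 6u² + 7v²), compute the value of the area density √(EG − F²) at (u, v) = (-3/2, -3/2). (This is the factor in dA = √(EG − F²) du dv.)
√(EG − F²)|_{(-3/2, -3/2)} = sqrt(766)

E = 144*u^2 + 1, F = 168*u*v, G = 196*v^2 + 1, so EG − F² = 144*u^2 + 196*v^2 + 1. Taking the positive square root: √(EG − F²) = sqrt(144*u^2 + 196*v^2 + 1). At (u, v) = (-3/2, -3/2): sqrt(766).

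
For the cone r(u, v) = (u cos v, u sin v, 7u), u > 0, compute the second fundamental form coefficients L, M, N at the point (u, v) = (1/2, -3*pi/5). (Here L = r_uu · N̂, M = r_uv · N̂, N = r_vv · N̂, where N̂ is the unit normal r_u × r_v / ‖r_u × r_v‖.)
L = 0;  M = 0;  N = 7*sqrt(2)/20

Compute the unit normal N̂(u, v) = (-7*sqrt(2)*u*cos(v)/(10*Abs(u)), -7*sqrt(2)*u*sin(v)/(10*Abs(u)), sqrt(2)*u/(10*Abs(u))), and the second partials r_uu, r_uv, r_vv. Take dot products:
  L(u, v) = r_uu · N̂ = 0,
  M(u, v) = r_uv · N̂ = 0,
  N(u, v) = r_vv · N̂ = 7*sqrt(2)*u^2/(10*Abs(u)).
Evaluating at (u, v) = (1/2, -3*pi/5):
  L = 0, M = 0, N = 7*sqrt(2)/20.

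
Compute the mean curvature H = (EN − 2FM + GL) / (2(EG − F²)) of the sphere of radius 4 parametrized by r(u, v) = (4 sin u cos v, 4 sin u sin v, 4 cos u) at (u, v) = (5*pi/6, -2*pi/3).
H = -1/4

With E = 16, F = 0, G = 16*sin(u)^2, L = -4*sin(u)/Abs(sin(u)), M = 0, N = -4*sin(u)^3/Abs(sin(u)), assemble
  H = (EN − 2FM + GL) / (2(EG − F²)) = -sin(u)/(4*Abs(sin(u))).
At (u, v) = (5*pi/6, -2*pi/3): H = -1/4.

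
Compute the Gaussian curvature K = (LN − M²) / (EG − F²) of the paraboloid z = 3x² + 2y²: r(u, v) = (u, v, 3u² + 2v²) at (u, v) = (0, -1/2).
K = 24/25

Coefficients of the first fundamental form: E = 36*u^2 + 1, F = 24*u*v, G = 16*v^2 + 1.
Coefficients of the second fundamental form: L = 6/sqrt(36*u^2 + 16*v^2 + 1), M = 0, N = 4/sqrt(36*u^2 + 16*v^2 + 1).
Assemble K = (LN − M²)/(EG − F²) = 24/(1296*u^4 + 1152*u^2*v^2 + 72*u^2 + 256*v^4 + 32*v^2 + 1). At (u, v) = (0, -1/2): K = 24/25.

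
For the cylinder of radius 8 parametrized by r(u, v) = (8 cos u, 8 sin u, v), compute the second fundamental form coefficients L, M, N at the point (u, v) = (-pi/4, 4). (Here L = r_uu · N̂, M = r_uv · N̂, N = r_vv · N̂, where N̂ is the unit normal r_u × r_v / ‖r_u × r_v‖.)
L = -8;  M = 0;  N = 0

Compute the unit normal N̂(u, v) = (cos(u), sin(u), 0), and the second partials r_uu, r_uv, r_vv. Take dot products:
  L(u, v) = r_uu · N̂ = -8,
  M(u, v) = r_uv · N̂ = 0,
  N(u, v) = r_vv · N̂ = 0.
Evaluating at (u, v) = (-pi/4, 4):
  L = -8, M = 0, N = 0.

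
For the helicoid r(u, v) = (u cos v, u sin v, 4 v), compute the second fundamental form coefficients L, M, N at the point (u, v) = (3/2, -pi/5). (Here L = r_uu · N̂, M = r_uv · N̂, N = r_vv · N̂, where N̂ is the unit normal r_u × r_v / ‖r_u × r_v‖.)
L = 0;  M = -8*sqrt(73)/73;  N = 0

Compute the unit normal N̂(u, v) = (4*sin(v)/sqrt(u^2 + 16), -4*cos(v)/sqrt(u^2 + 16), u/sqrt(u^2 + 16)), and the second partials r_uu, r_uv, r_vv. Take dot products:
  L(u, v) = r_uu · N̂ = 0,
  M(u, v) = r_uv · N̂ = -4/sqrt(u^2 + 16),
  N(u, v) = r_vv · N̂ = 0.
Evaluating at (u, v) = (3/2, -pi/5):
  L = 0, M = -8*sqrt(73)/73, N = 0.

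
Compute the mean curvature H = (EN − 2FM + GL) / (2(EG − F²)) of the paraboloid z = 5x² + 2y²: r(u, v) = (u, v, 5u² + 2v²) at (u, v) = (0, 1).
H = 87*sqrt(17)/289

With E = 100*u^2 + 1, F = 40*u*v, G = 16*v^2 + 1, L = 10/sqrt(100*u^2 + 16*v^2 + 1), M = 0, N = 4/sqrt(100*u^2 + 16*v^2 + 1), assemble
  H = (EN − 2FM + GL) / (2(EG − F²)) = (200*u^2 + 80*v^2 + 7)/(100*u^2 + 16*v^2 + 1)^(3/2).
At (u, v) = (0, 1): H = 87*sqrt(17)/289.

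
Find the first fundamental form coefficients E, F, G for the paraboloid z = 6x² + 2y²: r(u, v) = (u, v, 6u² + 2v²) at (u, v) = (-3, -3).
E = 1297;  F = 432;  G = 145

Partials: r_u = (1, 0, 12*u), r_v = (0, 1, 4*v). As functions of (u, v):
  E = r_u · r_u = 144*u^2 + 1,
  F = r_u · r_v = 48*u*v,
  G = r_v · r_v = 16*v^2 + 1.
Evaluating at (u, v) = (-3, -3): E = 1297, F = 432, G = 145.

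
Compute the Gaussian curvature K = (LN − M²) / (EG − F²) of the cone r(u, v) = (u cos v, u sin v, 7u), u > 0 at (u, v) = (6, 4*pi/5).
K = 0

Coefficients of the first fundamental form: E = 50, F = 0, G = u^2.
Coefficients of the second fundamental form: L = 0, M = 0, N = 7*sqrt(2)*u^2/(10*Abs(u)).
Assemble K = (LN − M²)/(EG − F²) = 0. At (u, v) = (6, 4*pi/5): K = 0.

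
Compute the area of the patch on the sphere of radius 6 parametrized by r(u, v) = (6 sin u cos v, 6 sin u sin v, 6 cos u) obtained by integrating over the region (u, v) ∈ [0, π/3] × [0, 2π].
Area = 36*pi

Area = ∫∫ √(EG − F²) du dv with √(EG − F²) = 36*Abs(sin(u)). Integrating over [0, π/3] × [0, 2π] gives 36*pi.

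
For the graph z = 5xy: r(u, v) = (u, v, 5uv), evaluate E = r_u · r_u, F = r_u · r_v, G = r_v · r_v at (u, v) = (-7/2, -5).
E = 626;  F = 875/2;  G = 1229/4

Partials: r_u = (1, 0, 5*v), r_v = (0, 1, 5*u). As functions of (u, v):
  E = r_u · r_u = 25*v^2 + 1,
  F = r_u · r_v = 25*u*v,
  G = r_v · r_v = 25*u^2 + 1.
Evaluating at (u, v) = (-7/2, -5): E = 626, F = 875/2, G = 1229/4.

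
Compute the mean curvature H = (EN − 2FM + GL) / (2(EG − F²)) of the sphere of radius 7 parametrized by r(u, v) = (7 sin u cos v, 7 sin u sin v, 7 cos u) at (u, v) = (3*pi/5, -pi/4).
H = -1/7

With E = 49, F = 0, G = 49*sin(u)^2, L = -7*sin(u)/Abs(sin(u)), M = 0, N = -7*sin(u)^3/Abs(sin(u)), assemble
  H = (EN − 2FM + GL) / (2(EG − F²)) = -sin(u)/(7*Abs(sin(u))).
At (u, v) = (3*pi/5, -pi/4): H = -1/7.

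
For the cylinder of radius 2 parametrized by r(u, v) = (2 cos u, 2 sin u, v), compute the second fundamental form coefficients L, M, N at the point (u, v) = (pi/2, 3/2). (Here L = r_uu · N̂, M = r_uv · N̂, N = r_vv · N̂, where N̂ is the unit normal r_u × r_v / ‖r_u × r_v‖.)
L = -2;  M = 0;  N = 0

Compute the unit normal N̂(u, v) = (cos(u), sin(u), 0), and the second partials r_uu, r_uv, r_vv. Take dot products:
  L(u, v) = r_uu · N̂ = -2,
  M(u, v) = r_uv · N̂ = 0,
  N(u, v) = r_vv · N̂ = 0.
Evaluating at (u, v) = (pi/2, 3/2):
  L = -2, M = 0, N = 0.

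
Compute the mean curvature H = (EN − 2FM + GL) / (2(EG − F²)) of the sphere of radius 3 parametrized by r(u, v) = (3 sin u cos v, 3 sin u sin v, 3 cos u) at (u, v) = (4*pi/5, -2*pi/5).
H = -1/3

With E = 9, F = 0, G = 9*sin(u)^2, L = -3*sin(u)/Abs(sin(u)), M = 0, N = -3*sin(u)^3/Abs(sin(u)), assemble
  H = (EN − 2FM + GL) / (2(EG − F²)) = -sin(u)/(3*Abs(sin(u))).
At (u, v) = (4*pi/5, -2*pi/5): H = -1/3.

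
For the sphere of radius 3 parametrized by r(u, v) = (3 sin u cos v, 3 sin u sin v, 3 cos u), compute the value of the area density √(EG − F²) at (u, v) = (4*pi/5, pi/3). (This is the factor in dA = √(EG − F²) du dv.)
√(EG − F²)|_{(4*pi/5, pi/3)} = 9*sqrt(10 - 2*sqrt(5))/4

E = 9, F = 0, G = 9*sin(u)^2, so EG − F² = 81*sin(u)^2. Taking the positive square root: √(EG − F²) = 9*Abs(sin(u)). At (u, v) = (4*pi/5, pi/3): 9*sqrt(10 - 2*sqrt(5))/4.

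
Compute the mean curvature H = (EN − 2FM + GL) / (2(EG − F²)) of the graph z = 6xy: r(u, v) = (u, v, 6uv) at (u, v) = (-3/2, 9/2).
H = 1458*sqrt(811)/657721

With E = 36*v^2 + 1, F = 36*u*v, G = 36*u^2 + 1, L = 0, M = 6/sqrt(36*u^2 + 36*v^2 + 1), N = 0, assemble
  H = (EN − 2FM + GL) / (2(EG − F²)) = -216*u*v/(36*u^2 + 36*v^2 + 1)^(3/2).
At (u, v) = (-3/2, 9/2): H = 1458*sqrt(811)/657721.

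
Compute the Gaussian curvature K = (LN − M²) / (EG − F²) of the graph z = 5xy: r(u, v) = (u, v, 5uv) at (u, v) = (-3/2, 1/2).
K = -100/16129

Coefficients of the first fundamental form: E = 25*v^2 + 1, F = 25*u*v, G = 25*u^2 + 1.
Coefficients of the second fundamental form: L = 0, M = 5/sqrt(25*u^2 + 25*v^2 + 1), N = 0.
Assemble K = (LN − M²)/(EG − F²) = -25/(625*u^4 + 1250*u^2*v^2 + 50*u^2 + 625*v^4 + 50*v^2 + 1). At (u, v) = (-3/2, 1/2): K = -100/16129.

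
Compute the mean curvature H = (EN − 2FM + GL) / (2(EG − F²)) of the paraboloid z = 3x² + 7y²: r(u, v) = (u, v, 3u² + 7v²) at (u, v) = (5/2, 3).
H = 6877*sqrt(1990)/3960100

With E = 36*u^2 + 1, F = 84*u*v, G = 196*v^2 + 1, L = 6/sqrt(36*u^2 + 196*v^2 + 1), M = 0, N = 14/sqrt(36*u^2 + 196*v^2 + 1), assemble
  H = (EN − 2FM + GL) / (2(EG − F²)) = 2*(126*u^2 + 294*v^2 + 5)/(36*u^2 + 196*v^2 + 1)^(3/2).
At (u, v) = (5/2, 3): H = 6877*sqrt(1990)/3960100.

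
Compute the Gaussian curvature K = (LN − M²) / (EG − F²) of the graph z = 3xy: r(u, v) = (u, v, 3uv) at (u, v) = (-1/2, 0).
K = -144/169

Coefficients of the first fundamental form: E = 9*v^2 + 1, F = 9*u*v, G = 9*u^2 + 1.
Coefficients of the second fundamental form: L = 0, M = 3/sqrt(9*u^2 + 9*v^2 + 1), N = 0.
Assemble K = (LN − M²)/(EG − F²) = -9/(81*u^4 + 162*u^2*v^2 + 18*u^2 + 81*v^4 + 18*v^2 + 1). At (u, v) = (-1/2, 0): K = -144/169.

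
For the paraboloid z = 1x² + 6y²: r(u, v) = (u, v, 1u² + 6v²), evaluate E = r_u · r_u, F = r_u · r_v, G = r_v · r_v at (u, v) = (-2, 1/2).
E = 17;  F = -24;  G = 37

Partials: r_u = (1, 0, 2*u), r_v = (0, 1, 12*v). As functions of (u, v):
  E = r_u · r_u = 4*u^2 + 1,
  F = r_u · r_v = 24*u*v,
  G = r_v · r_v = 144*v^2 + 1.
Evaluating at (u, v) = (-2, 1/2): E = 17, F = -24, G = 37.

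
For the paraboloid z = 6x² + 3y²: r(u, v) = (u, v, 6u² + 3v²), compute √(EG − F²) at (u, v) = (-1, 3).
√(EG − F²)|_{(-1, 3)} = sqrt(469)

E = 144*u^2 + 1, F = 72*u*v, G = 36*v^2 + 1; EG − F² = 144*u^2 + 36*v^2 + 1; √(EG − F²) = sqrt(144*u^2 + 36*v^2 + 1). At the given point: sqrt(469).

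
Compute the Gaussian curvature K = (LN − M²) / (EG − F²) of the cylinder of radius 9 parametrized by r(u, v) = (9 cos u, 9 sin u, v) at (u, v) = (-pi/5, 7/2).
K = 0

Coefficients of the first fundamental form: E = 81, F = 0, G = 1.
Coefficients of the second fundamental form: L = -9, M = 0, N = 0.
Assemble K = (LN − M²)/(EG − F²) = 0. At (u, v) = (-pi/5, 7/2): K = 0.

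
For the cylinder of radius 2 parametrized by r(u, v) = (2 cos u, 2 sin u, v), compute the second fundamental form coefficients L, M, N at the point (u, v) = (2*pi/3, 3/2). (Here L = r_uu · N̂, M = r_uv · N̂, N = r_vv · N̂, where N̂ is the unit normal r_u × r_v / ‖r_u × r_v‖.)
L = -2;  M = 0;  N = 0

Compute the unit normal N̂(u, v) = (cos(u), sin(u), 0), and the second partials r_uu, r_uv, r_vv. Take dot products:
  L(u, v) = r_uu · N̂ = -2,
  M(u, v) = r_uv · N̂ = 0,
  N(u, v) = r_vv · N̂ = 0.
Evaluating at (u, v) = (2*pi/3, 3/2):
  L = -2, M = 0, N = 0.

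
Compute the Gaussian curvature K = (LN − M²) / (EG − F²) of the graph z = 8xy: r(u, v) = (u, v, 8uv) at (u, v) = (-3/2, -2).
K = -64/160801

Coefficients of the first fundamental form: E = 64*v^2 + 1, F = 64*u*v, G = 64*u^2 + 1.
Coefficients of the second fundamental form: L = 0, M = 8/sqrt(64*u^2 + 64*v^2 + 1), N = 0.
Assemble K = (LN − M²)/(EG − F²) = -64/(4096*u^4 + 8192*u^2*v^2 + 128*u^2 + 4096*v^4 + 128*v^2 + 1). At (u, v) = (-3/2, -2): K = -64/160801.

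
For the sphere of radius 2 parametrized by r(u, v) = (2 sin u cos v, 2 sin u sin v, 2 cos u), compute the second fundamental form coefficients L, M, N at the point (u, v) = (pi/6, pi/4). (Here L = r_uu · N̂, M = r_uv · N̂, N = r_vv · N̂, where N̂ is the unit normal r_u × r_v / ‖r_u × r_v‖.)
L = -2;  M = 0;  N = -1/2

Compute the unit normal N̂(u, v) = (sin(u)^2*cos(v)/Abs(sin(u)), sin(u)^2*sin(v)/Abs(sin(u)), sin(2*u)/(2*Abs(sin(u)))), and the second partials r_uu, r_uv, r_vv. Take dot products:
  L(u, v) = r_uu · N̂ = -2*sin(u)/Abs(sin(u)),
  M(u, v) = r_uv · N̂ = 0,
  N(u, v) = r_vv · N̂ = -2*sin(u)^3/Abs(sin(u)).
Evaluating at (u, v) = (pi/6, pi/4):
  L = -2, M = 0, N = -1/2.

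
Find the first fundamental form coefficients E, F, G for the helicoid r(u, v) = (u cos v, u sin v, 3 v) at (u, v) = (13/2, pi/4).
E = 1;  F = 0;  G = 205/4

Partials: r_u = (cos(v), sin(v), 0), r_v = (-u*sin(v), u*cos(v), 3). As functions of (u, v):
  E = r_u · r_u = 1,
  F = r_u · r_v = 0,
  G = r_v · r_v = u^2 + 9.
Evaluating at (u, v) = (13/2, pi/4): E = 1, F = 0, G = 205/4.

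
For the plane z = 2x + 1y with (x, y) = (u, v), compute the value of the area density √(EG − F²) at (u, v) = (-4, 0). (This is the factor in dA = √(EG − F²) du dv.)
√(EG − F²)|_{(-4, 0)} = sqrt(6)

E = 5, F = 2, G = 2, so EG − F² = 6. Taking the positive square root: √(EG − F²) = sqrt(6). At (u, v) = (-4, 0): sqrt(6).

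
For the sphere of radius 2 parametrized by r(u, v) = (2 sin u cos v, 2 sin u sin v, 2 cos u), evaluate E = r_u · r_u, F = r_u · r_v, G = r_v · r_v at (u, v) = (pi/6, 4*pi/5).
E = 4;  F = 0;  G = 1

Partials: r_u = (2*cos(u)*cos(v), 2*sin(v)*cos(u), -2*sin(u)), r_v = (-2*sin(u)*sin(v), 2*sin(u)*cos(v), 0). As functions of (u, v):
  E = r_u · r_u = 4,
  F = r_u · r_v = 0,
  G = r_v · r_v = 4*sin(u)^2.
Evaluating at (u, v) = (pi/6, 4*pi/5): E = 4, F = 0, G = 1.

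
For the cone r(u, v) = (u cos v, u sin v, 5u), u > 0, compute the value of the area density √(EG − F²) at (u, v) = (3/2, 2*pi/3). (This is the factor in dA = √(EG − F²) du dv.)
√(EG − F²)|_{(3/2, 2*pi/3)} = 3*sqrt(26)/2

E = 26, F = 0, G = u^2, so EG − F² = 26*u^2. Taking the positive square root: √(EG − F²) = sqrt(26)*Abs(u). At (u, v) = (3/2, 2*pi/3): 3*sqrt(26)/2.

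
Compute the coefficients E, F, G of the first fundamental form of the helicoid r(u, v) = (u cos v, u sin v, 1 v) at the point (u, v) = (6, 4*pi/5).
E = 1;  F = 0;  G = 37

Partials: r_u = (cos(v), sin(v), 0), r_v = (-u*sin(v), u*cos(v), 1). As functions of (u, v):
  E = r_u · r_u = 1,
  F = r_u · r_v = 0,
  G = r_v · r_v = u^2 + 1.
Evaluating at (u, v) = (6, 4*pi/5): E = 1, F = 0, G = 37.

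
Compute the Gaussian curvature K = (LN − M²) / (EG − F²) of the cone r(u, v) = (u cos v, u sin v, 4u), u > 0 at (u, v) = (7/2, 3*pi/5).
K = 0

Coefficients of the first fundamental form: E = 17, F = 0, G = u^2.
Coefficients of the second fundamental form: L = 0, M = 0, N = 4*sqrt(17)*u^2/(17*Abs(u)).
Assemble K = (LN − M²)/(EG − F²) = 0. At (u, v) = (7/2, 3*pi/5): K = 0.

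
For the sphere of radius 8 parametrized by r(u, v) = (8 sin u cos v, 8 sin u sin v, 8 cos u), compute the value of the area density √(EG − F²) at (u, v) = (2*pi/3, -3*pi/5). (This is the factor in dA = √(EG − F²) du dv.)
√(EG − F²)|_{(2*pi/3, -3*pi/5)} = 32*sqrt(3)

E = 64, F = 0, G = 64*sin(u)^2, so EG − F² = 4096*sin(u)^2. Taking the positive square root: √(EG − F²) = 64*Abs(sin(u)). At (u, v) = (2*pi/3, -3*pi/5): 32*sqrt(3).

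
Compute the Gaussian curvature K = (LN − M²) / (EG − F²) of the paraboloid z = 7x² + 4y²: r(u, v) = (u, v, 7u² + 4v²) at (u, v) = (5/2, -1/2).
K = 28/385641

Coefficients of the first fundamental form: E = 196*u^2 + 1, F = 112*u*v, G = 64*v^2 + 1.
Coefficients of the second fundamental form: L = 14/sqrt(196*u^2 + 64*v^2 + 1), M = 0, N = 8/sqrt(196*u^2 + 64*v^2 + 1).
Assemble K = (LN − M²)/(EG − F²) = 112/(38416*u^4 + 25088*u^2*v^2 + 392*u^2 + 4096*v^4 + 128*v^2 + 1). At (u, v) = (5/2, -1/2): K = 28/385641.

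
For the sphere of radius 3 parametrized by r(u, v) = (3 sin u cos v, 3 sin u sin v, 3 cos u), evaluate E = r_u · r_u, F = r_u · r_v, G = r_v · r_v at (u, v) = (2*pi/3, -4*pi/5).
E = 9;  F = 0;  G = 27/4

Partials: r_u = (3*cos(u)*cos(v), 3*sin(v)*cos(u), -3*sin(u)), r_v = (-3*sin(u)*sin(v), 3*sin(u)*cos(v), 0). As functions of (u, v):
  E = r_u · r_u = 9,
  F = r_u · r_v = 0,
  G = r_v · r_v = 9*sin(u)^2.
Evaluating at (u, v) = (2*pi/3, -4*pi/5): E = 9, F = 0, G = 27/4.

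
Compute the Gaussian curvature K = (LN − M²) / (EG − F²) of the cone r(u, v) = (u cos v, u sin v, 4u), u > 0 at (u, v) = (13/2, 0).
K = 0

Coefficients of the first fundamental form: E = 17, F = 0, G = u^2.
Coefficients of the second fundamental form: L = 0, M = 0, N = 4*sqrt(17)*u^2/(17*Abs(u)).
Assemble K = (LN − M²)/(EG − F²) = 0. At (u, v) = (13/2, 0): K = 0.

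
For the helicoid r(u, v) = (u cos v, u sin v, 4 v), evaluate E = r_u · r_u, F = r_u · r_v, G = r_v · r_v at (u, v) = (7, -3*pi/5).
E = 1;  F = 0;  G = 65

Partials: r_u = (cos(v), sin(v), 0), r_v = (-u*sin(v), u*cos(v), 4). As functions of (u, v):
  E = r_u · r_u = 1,
  F = r_u · r_v = 0,
  G = r_v · r_v = u^2 + 16.
Evaluating at (u, v) = (7, -3*pi/5): E = 1, F = 0, G = 65.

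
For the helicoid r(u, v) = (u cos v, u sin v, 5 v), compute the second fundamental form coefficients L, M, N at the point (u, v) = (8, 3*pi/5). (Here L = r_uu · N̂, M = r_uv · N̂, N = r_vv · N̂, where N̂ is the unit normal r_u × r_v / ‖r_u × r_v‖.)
L = 0;  M = -5*sqrt(89)/89;  N = 0

Compute the unit normal N̂(u, v) = (5*sin(v)/sqrt(u^2 + 25), -5*cos(v)/sqrt(u^2 + 25), u/sqrt(u^2 + 25)), and the second partials r_uu, r_uv, r_vv. Take dot products:
  L(u, v) = r_uu · N̂ = 0,
  M(u, v) = r_uv · N̂ = -5/sqrt(u^2 + 25),
  N(u, v) = r_vv · N̂ = 0.
Evaluating at (u, v) = (8, 3*pi/5):
  L = 0, M = -5*sqrt(89)/89, N = 0.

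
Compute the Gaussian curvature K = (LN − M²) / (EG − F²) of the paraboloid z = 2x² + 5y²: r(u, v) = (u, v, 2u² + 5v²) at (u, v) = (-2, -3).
K = 8/186245

Coefficients of the first fundamental form: E = 16*u^2 + 1, F = 40*u*v, G = 100*v^2 + 1.
Coefficients of the second fundamental form: L = 4/sqrt(16*u^2 + 100*v^2 + 1), M = 0, N = 10/sqrt(16*u^2 + 100*v^2 + 1).
Assemble K = (LN − M²)/(EG − F²) = 40/(256*u^4 + 3200*u^2*v^2 + 32*u^2 + 10000*v^4 + 200*v^2 + 1). At (u, v) = (-2, -3): K = 8/186245.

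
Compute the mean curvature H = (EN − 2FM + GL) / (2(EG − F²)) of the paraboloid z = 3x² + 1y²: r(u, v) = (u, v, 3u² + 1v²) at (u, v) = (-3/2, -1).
H = 97*sqrt(86)/7396

With E = 36*u^2 + 1, F = 12*u*v, G = 4*v^2 + 1, L = 6/sqrt(36*u^2 + 4*v^2 + 1), M = 0, N = 2/sqrt(36*u^2 + 4*v^2 + 1), assemble
  H = (EN − 2FM + GL) / (2(EG − F²)) = 4*(9*u^2 + 3*v^2 + 1)/(36*u^2 + 4*v^2 + 1)^(3/2).
At (u, v) = (-3/2, -1): H = 97*sqrt(86)/7396.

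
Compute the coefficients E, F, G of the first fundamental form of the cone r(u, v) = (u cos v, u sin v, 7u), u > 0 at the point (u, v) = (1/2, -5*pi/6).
E = 50;  F = 0;  G = 1/4

Partials: r_u = (cos(v), sin(v), 7), r_v = (-u*sin(v), u*cos(v), 0). As functions of (u, v):
  E = r_u · r_u = 50,
  F = r_u · r_v = 0,
  G = r_v · r_v = u^2.
Evaluating at (u, v) = (1/2, -5*pi/6): E = 50, F = 0, G = 1/4.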